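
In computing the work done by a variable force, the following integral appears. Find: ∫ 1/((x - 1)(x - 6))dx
Partial fractions: 1/((x-1)(x-6))=A/(x-1) + B/(x-6)
A=-1/5, B=1/5
∫ [-1/5· 1/(x-1) + 1/5· 1/(x-6)] dx
=(1/5)[ln|x-6| - ln|x-1|] + C

Answer: (1/5)·ln|(x-6)/(x-1)| + C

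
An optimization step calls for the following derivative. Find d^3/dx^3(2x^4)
Apply power rule 3 times:
d^1: 8x^3
d^2: 24x^2
d^3: 48x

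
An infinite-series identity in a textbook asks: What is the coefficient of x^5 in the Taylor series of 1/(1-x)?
1/(1-x) = Σ x^n for |x|<1
All coefficients are 1

Answer: 1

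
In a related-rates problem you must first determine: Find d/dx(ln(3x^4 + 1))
Chain rule: d/dx[ln(u)] = u'/u where u = 3x^4+1
u' = 12x^3

Answer: (12x^3)/(3x^4+1)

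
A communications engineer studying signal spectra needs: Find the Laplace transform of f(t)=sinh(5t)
L{sinh(at)} = a/(s²-a²)
L{sinh(5t)} = 5/(s²-25)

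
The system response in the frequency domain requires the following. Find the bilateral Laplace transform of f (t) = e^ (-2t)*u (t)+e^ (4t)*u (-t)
For e^(-2t)*u(t): L=1/(s + 2), Re(s) > -2
For e^(4t)*u(-t): L=-1/(s-4), Re(s) < 4
Combined: F(s)=1/(s + 2) - 1/(s-4), -2 < Re(s) < 4

Answer: 1/(s + 2) - 1/(s-4), ROC: -2 < Re(s) < 4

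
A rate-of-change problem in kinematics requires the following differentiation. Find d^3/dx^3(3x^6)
Apply power rule 3 times:
d^1: 18x^5
d^2: 90x^4
d^3: 360x^3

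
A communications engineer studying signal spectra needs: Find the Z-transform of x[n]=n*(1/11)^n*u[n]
Using the property Z{n * a^n * u[n]} = az/(z-a)^2
With a = 1/11: X(z) = (1/11)z/(z - 1/11)^2, |z| > 1/11

Answer: (1/11)z/(z - 1/11)^2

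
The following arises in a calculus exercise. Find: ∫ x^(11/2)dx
Power rule: ∫ x^(11/2) dx=x^(13/2)/(13/2)+C

Answer: (2/13)·x^(13/2)+C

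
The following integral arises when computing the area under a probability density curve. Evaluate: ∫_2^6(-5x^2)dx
Step 1: Find antiderivative F(x) = (-5/3)x^3
Step 2: F(6) - F(2) = -360 - (-40/3) = -1040/3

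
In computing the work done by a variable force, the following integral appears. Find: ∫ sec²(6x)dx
Since d/dx[tan(6x)]=6sec²(6x), integral=tan(6x)/6+C

Answer: (1/6)tan(6x)+C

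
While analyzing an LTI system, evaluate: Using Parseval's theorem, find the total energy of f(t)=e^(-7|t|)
Parseval's theorem: E=integral |f(t)|^2 dt=(1/2pi) integral |F(omega)|^2 domega
E=integral_{-inf}^{inf} e^(-14|t|) dt=2 * integral_0^inf e^(-14t) dt=2/(2 * 7)=1/7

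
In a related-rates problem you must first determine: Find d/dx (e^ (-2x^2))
Chain rule: d/dx[e^u]=e^u · u' where u=-2x^2
u'=-4x

Answer: -4x·e^(-2x^2)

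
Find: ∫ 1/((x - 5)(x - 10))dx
Partial fractions: 1/((x-5)(x-10))=A/(x-5) + B/(x-10)
A=-1/5, B=1/5
∫ [-1/5· 1/(x-5) + 1/5· 1/(x-10)] dx
=(1/5)[ln|x-10| - ln|x-5|] + C

Answer: (1/5)·ln|(x-10)/(x-5)| + C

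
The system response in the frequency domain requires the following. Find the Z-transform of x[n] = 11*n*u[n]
Z{n * u[n]}=z/(z-1)^2
By linearity: Z{11 * n * u[n]}=11z/(z-1)^2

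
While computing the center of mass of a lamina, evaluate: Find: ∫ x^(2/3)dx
Power rule: ∫ x^(2/3) dx=x^(5/3)/(5/3)+C

Answer: (3/5)·x^(5/3)+C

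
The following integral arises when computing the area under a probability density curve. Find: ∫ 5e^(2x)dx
Since d/dx[e^(2x)] = 2e^(2x), we get 5/2 e^(2x)+C

Answer: (5/2)e^(2x)+C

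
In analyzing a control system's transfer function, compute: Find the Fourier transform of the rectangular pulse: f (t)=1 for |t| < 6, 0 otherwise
F(omega)=integral from -6 to 6 of e^(-j*omega*t) dt
=2*sin(6*omega)/omega=12*sinc(6*omega/pi)

Answer: 2*sin(6*omega)/omega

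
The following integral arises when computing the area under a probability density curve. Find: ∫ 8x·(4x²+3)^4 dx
Let u = 4x² + 3, du = 8x dx
∫ u^4 du = u^5/5 + C

Answer: (4x² + 3)^5/5 + C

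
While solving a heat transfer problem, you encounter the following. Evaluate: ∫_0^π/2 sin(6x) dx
Antiderivative: -cos(6x)/6
Evaluate at bounds: [-cos(6·π/2)/6] - [-cos(6·0)/6]
=(-(-1) + (1))/6=1/3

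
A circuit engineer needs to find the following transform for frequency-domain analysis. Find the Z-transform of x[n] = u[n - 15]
Using the time-shift property: Z{u[n-15]}=z^(-15) * z/(z-1)
=z^(-14)/(z-1)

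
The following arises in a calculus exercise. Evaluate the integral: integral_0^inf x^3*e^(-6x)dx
This is a Gamma integral. Substitute u = 6x (du = 6 dx):
integral_0^inf x^3 * e^(-6x) dx = (1/6^4) integral_0^inf u^3 * e^(-u) du
= Gamma(4)/6^4 = 3!/6^4 = 6/1296

Answer: 1/216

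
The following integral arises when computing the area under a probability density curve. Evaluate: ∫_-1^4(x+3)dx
Step 1: Find antiderivative F(x) = (1/2)x^2+3x
Step 2: F(4) - F(-1) = 20 - (-5/2) = 45/2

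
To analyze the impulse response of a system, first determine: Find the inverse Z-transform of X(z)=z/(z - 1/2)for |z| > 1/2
Standard pair: z/(z-a) <-> a^n * u[n] for causal signals
With a = 1/2: x[n] = (1/2)^n * u[n]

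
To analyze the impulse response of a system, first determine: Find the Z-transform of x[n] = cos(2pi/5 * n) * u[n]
Z{cos(w0*n)*u[n]} = z(z - cos(w0))/(z^2-2z*cos(w0)+1)
With w0 = 2pi/5: X(z) = z(z - cos(2pi/5))/(z^2-2z*cos(2pi/5)+1)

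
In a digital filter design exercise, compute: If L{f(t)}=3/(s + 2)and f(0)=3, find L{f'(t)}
L{f'(t)}=s·F(s) - f(0)=3s/(s + 2) - 3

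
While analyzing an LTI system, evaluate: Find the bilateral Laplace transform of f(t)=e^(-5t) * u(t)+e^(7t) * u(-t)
For e^(-5t)*u(t): L=1/(s + 5), Re(s) > -5
For e^(7t)*u(-t): L=-1/(s-7), Re(s) < 7
Combined: F(s)=1/(s + 5) - 1/(s-7), -5 < Re(s) < 7

Answer: 1/(s + 5) - 1/(s-7), ROC: -5 < Re(s) < 7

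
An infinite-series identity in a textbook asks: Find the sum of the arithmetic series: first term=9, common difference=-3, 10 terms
Last term: a_n = 9 + (10 - 1)·-3 = -18
Sum = n(a_1 + a_n)/2 = 10(9 + (-18))/2 = -45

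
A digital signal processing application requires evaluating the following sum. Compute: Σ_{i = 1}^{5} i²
Using formula: Σ i^2 = n(n + 1)(2n + 1)/6 = 5·6·11/6 = 55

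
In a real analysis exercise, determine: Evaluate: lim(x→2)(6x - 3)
Polynomial is continuous, so substitute x = 2:
6·2 - 3 = 9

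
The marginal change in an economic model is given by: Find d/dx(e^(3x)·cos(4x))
Product rule: (fg)'=f'g+fg'
f=e^(3x), f'=3·e^(3x)
g=cos(4x), g'=-4·sin(4x)

Answer: 3·e^(3x)·cos(4x)-4·e^(3x)·sin(4x)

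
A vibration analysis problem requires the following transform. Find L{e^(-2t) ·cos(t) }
First shifting: L{e^(at)f(t)} = F(s-a)
L{cos(t)} = s/(s²+1)
Shift: (s+2)/((s+2)²+1)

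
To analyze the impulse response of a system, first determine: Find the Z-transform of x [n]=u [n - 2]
Using the time-shift property: Z{u[n-2]}=z^(-2)*z/(z-1)
=z^(-1)/(z-1)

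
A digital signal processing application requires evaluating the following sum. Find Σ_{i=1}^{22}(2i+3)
=2·Σ i+3·22=2·253+66=572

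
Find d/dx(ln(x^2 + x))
Chain rule: d/dx[ln(u)] = u'/u where u = x^2+x
u' = 2x+1

Answer: (2x+1)/(x^2+x)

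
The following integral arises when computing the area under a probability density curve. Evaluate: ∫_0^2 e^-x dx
Antiderivative: -e^-x
Evaluate: -(e^-2-1)

Answer: (e^-2-1)/(-1)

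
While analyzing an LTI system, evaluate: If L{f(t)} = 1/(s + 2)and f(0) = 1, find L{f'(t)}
L{f'(t)} = s·F(s) - f(0) = s/(s + 2) - 1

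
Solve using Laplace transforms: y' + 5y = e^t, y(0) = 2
Take L: sY - 2+5Y=1/(s-1)
Y(s+5)=1/(s-1)+2
Y=1/((s-1)(s+5))+2/(s+5)
Partial fractions: 1/((s-1)(s+5))=(1/6)/(s-1) - (1/6)/(s+5)
So Y=(1/6)/(s-1)+(11/6)/(s+5)
Inverse Laplace transform (L^(-1){1/(s-1)}=e^t, L^(-1){1/(s+5)}=e^(-5t)):

Answer: y(t)=(1/6)·e^t+(11/6)·e^(-5t)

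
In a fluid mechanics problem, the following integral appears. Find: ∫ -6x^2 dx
Using power rule: ∫ -6x^2 dx = -6/3 x^3 + C = -2x^3 + C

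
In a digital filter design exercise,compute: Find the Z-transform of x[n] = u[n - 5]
Using the time-shift property: Z{u[n-5]} = z^(-5) * z/(z-1)
= z^(-4)/(z-1)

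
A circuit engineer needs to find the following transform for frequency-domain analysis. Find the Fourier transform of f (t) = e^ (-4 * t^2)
The Fourier transform of a Gaussian e^(-a*t^2) is sqrt(pi/a)*e^(-omega^2/(4a)).
With a = 4: F(omega) = sqrt(pi)/2*e^(-omega^2/16)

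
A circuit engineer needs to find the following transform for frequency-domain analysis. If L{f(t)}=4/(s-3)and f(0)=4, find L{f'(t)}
L{f'(t)} = s·F(s) - f(0) = 4s/(s-3) - 4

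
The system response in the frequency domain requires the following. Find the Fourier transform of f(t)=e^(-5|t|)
Using the standard pair: F{e^(-a|t|)} = 2a/(a^2+omega^2)
With a = 5: F(omega) = 10/(25+omega^2)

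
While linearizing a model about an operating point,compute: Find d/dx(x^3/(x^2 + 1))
Quotient rule: (f/g)'=(f'g - fg')/g²
f=x^3, f'=3x^2
g=x^2 + 1, g'=2x

Answer: (3x^2·(x^2 + 1) - 2x^4)/(x^2 + 1)²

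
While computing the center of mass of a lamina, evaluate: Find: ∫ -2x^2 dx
Using power rule: ∫ -2x^2 dx = -2/3 x^3 + C = (-2/3)x^3 + C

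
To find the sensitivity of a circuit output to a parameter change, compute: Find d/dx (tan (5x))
Chain rule: d/dx[tan(u)] = sec²(u)·u' where u = 5x
u' = 5

Answer: 5·sec²(5x)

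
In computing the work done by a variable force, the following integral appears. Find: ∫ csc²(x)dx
Since d/dx[-cot(x)] = csc²(x), integral = -cot(x)+C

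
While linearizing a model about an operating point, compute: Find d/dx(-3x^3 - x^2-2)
Power rule: d/dx(ax^n) = n·a·x^(n-1)
Term by term: -9·x^2-2·x

Answer: -9x^2-2x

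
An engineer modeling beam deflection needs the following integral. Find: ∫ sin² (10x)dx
Using identity sin²(u) = (1 - cos(2u))/2:
∫ (1 - cos(20x))/2 dx = x/2 - sin(20x)/40+C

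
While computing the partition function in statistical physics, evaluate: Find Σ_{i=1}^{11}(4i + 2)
= 4·Σ i + 2·11 = 4·66 + 22 = 286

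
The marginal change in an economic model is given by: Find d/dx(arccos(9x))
d/dx[arccos(u)]=-u'/√(1-u²), u=9x, u'=9

Answer: -9/√(1-81x²)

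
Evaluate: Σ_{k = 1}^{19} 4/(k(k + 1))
Partial fractions: 4/(k(k + 1))=4/k - 4/(k + 1)
Telescoping sum: 4(1 - 1/20)=4·19/20

Answer: 19/5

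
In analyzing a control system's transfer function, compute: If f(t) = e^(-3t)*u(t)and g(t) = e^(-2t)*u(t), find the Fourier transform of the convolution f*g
By the convolution theorem: F{f*g} = F(omega)*G(omega)
F(omega) = 1/(3 + j*omega), G(omega) = 1/(2 + j*omega)
F{f*g} = 1/((3 + j*omega)(2 + j*omega))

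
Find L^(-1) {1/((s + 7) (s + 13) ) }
Partial fractions: 1/((s+7)(s+13))=A/(s+7)+B/(s+13)
Cover-up: A=1/(s+13)|_{s=-7}=1/6; B=1/(s+7)|_{s=-13}=-1/6
L^(-1)=(1/6)e^(-7t) - (1/6)e^(-13t)

Answer: (1/6)(e^(-7t) - e^(-13t))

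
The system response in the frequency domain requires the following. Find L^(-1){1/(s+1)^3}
L^(-1){1/(s-a)^n}=t^(n-1)·e^(at)/(n-1)!
Here a=-1, n=3: t^2·e^(-t)/2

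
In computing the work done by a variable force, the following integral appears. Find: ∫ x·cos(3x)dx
By parts: u = x, dv = cos(3x) dx
du = dx, v = sin(3x)/3
= x·sin(3x)/3+cos(3x)/3²+C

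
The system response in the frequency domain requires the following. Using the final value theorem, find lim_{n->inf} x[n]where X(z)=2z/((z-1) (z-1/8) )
Final value theorem: lim x[n]=lim_{z->1} (z-1) * X(z)
(z-1) * X(z)=2z/(z-1/8)
As z->1: 2/(1 - 1/8)=2/(7/8)=16/7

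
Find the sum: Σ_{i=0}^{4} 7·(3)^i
Geometric series: S=a(1 - r^n)/(1 - r)
a=7, r=3, n=5
S=7(1 - 243)/-2=847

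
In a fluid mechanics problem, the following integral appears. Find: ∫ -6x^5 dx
Using power rule: ∫ -6x^5 dx=-6/6 x^6+C=-x^6+C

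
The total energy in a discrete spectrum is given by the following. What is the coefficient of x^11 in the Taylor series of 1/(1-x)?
1/(1-x)=Σ x^n for |x|<1
All coefficients are 1

Answer: 1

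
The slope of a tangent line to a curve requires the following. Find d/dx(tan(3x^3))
Chain rule: d/dx[tan(u)]=sec²(u)·u' where u=3x^3
u'=9x^2

Answer: 9x^2·sec²(3x^3)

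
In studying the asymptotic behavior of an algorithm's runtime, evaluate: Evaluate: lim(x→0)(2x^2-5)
Polynomial is continuous, so substitute x=0:
2·0^2 - 5=-5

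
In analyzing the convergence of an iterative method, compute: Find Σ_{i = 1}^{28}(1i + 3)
= 1·Σ i+3·28 = 1·406+84 = 490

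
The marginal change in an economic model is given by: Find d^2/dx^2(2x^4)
Apply power rule 2 times:
d^1: 8x^3
d^2: 24x^2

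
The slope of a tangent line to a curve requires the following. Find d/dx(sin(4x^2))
Chain rule: d/dx[sin(u)] = cos(u)·u' where u = 4x^2
u' = 8x

Answer: 8x·cos(4x^2)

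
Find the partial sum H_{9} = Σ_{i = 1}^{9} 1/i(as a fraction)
H_9 = 1 + 1/2 + 1/3 + ... + 1/9
= 7129/2520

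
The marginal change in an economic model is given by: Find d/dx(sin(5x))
Chain rule: d/dx[sin(u)]=cos(u)·u' where u=5x
u'=5

Answer: 5·cos(5x)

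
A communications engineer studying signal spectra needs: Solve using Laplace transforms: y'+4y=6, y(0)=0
Take L of both sides: sY(s)-0+4Y(s) = 6/s
Y(s)(s+4) = 6/s+0
Y(s) = 6/(s(s+4))+0/(s+4)
Partial fractions: 6/(s(s+4)) = (3/2)/s - (3/2)/(s+4)
So Y(s) = (3/2)/s - (3/2)/(s+4)
Inverse transform (L^(-1){1/s} = 1, L^(-1){1/(s+4)} = e^(-4t)):

Answer: y(t) = 3/2 - (3/2)·e^(-4t)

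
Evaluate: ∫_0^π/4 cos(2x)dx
Antiderivative: sin(2x)/2
Evaluate at bounds: [sin(2·π/4)/2] - [sin(2·0)/2]
= ((1) - (0))/2 = 1/2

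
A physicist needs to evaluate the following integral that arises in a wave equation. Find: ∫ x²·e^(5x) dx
Integration by parts twice:
First: u = x², dv = e^(5x) dx => x²e^(5x)/5 - (2/5)∫ xe^(5x) dx
Second (∫ xe^(5x) dx): xe^(5x)/5 - e^(5x)/25
Combining: e^(5x)(x²/5 - 2x/25 + 2/125) + C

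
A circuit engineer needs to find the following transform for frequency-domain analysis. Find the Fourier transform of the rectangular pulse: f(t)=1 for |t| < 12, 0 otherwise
F(omega)=integral from -12 to 12 of e^(-j * omega * t) dt
=2 * sin(12 * omega)/omega=24 * sinc(12 * omega/pi)

Answer: 2 * sin(12 * omega)/omega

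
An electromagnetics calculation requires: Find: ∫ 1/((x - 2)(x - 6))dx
Partial fractions: 1/((x-2)(x-6)) = A/(x-2)+B/(x-6)
A = -1/4, B = 1/4
∫ [-1/4· 1/(x-2)+1/4· 1/(x-6)] dx
= (1/4)[ln|x-6| - ln|x-2|]+C

Answer: (1/4)·ln|(x-6)/(x-2)|+C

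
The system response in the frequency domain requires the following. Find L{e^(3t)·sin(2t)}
First shifting: L{e^(at)f(t)}=F(s-a)
L{sin(2t)}=2/(s²+4)
Shift: 2/((s-3)²+4)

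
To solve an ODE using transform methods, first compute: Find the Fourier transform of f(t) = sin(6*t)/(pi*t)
sin(W * t)/(pi * t)=(W/pi) * sinc(W * t/pi) is the impulse response of the ideal low-pass filter with cutoff W (here W=6).
Its Fourier transform is a rectangular function:
F(omega)=1 for |omega| < 6, 0 otherwise

Answer: rect(omega/12) [i.e., 1 for |omega| < 6, 0 otherwise]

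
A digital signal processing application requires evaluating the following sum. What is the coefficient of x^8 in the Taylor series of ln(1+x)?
ln(1 + x) = Σ (-1)^(n + 1) x^n/n
Coefficient of x^8 = (-1)^9/8 = -1/8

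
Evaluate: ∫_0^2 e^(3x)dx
Antiderivative: (1/3)e^(3x)
Evaluate: (1/3)(e^6-1)

Answer: (e^6-1)/3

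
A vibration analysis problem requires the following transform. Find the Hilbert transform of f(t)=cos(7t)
The Hilbert transform shifts each frequency component by -pi/2.
H{cos(wt)}=sin(wt)
With w=7: H{cos(7t)}=sin(7t)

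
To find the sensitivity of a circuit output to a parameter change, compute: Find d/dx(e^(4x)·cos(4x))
Product rule: (fg)' = f'g+fg'
f = e^(4x), f' = 4·e^(4x)
g = cos(4x), g' = -4·sin(4x)

Answer: 4·e^(4x)·cos(4x)-4·e^(4x)·sin(4x)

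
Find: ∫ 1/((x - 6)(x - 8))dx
Partial fractions: 1/((x-6)(x-8)) = A/(x-6) + B/(x-8)
A = -1/2, B = 1/2
∫ [-1/2· 1/(x-6) + 1/2· 1/(x-8)] dx
= (1/2)[ln|x-8| - ln|x-6|] + C

Answer: (1/2)·ln|(x-8)/(x-6)| + C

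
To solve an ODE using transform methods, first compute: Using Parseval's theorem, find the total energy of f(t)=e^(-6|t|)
Parseval's theorem: E=integral |f(t)|^2 dt=(1/2pi) integral |F(omega)|^2 domega
E=integral_{-inf}^{inf} e^(-12|t|) dt=2*integral_0^inf e^(-12t) dt=2/(2*6)=1/6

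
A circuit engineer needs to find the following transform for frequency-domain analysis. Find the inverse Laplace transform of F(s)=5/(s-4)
L^(-1){5/(s-a)} = c·e^(at)
Here a = 4, c = 5

Answer: 5e^(4t)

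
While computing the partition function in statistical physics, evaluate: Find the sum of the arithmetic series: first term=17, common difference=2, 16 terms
Last term: a_n=17+(16-1)·2=47
Sum=n(a_1+a_n)/2=16(17+47)/2=512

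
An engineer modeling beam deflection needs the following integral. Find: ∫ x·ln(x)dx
By parts: u = ln(x), dv = x dx
du = 1/x dx, v = x^2/2
= x^2·ln(x)/2 - ∫ x/2 dx
= x^2·ln(x)/2 - x^2/4 + C

Answer: x^2(ln(x)/2 - 1/4) + C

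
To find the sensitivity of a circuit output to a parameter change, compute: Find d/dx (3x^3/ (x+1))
Quotient rule: (f/g)' = (f'g - fg')/g²
f = 3x^3, f' = 9x^2
g = x+1, g' = 1

Answer: (9x^2·(x+1)-3x^3)/(x+1)²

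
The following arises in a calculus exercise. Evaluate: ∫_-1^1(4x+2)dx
Step 1: Find antiderivative F(x) = 2x^2 + 2x
Step 2: F(1) - F(-1) = 4 - (0) = 4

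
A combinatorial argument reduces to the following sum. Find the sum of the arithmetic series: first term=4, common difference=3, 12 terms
Last term: a_n=4 + (12 - 1)·3=37
Sum=n(a_1 + a_n)/2=12(4 + 37)/2=246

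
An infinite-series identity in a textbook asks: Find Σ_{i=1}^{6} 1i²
= 1·n(n+1)(2n+1)/6 = 1·6·7·13/6 = 91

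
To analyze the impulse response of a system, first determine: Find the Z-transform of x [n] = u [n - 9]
Using the time-shift property: Z{u[n-9]}=z^(-9) * z/(z-1)
=z^(-8)/(z-1)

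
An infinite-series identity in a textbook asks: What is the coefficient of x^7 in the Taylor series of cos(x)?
cos(x) has only even powers. Coefficient of x^7 = 0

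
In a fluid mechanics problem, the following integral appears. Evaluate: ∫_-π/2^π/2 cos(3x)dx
Antiderivative: sin(3x)/3
Evaluate at bounds: [sin(3·π/2)/3] - [sin(3·-π/2)/3]
=((-1) - (1))/3=-2/3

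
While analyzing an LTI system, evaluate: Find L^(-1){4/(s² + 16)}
L^(-1){w/(s² + w²)}=sin(wt)
Here w=4

Answer: sin(4t)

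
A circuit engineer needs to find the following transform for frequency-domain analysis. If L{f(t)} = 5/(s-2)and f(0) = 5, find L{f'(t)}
L{f'(t)} = s·F(s) - f(0) = 5s/(s-2) - 5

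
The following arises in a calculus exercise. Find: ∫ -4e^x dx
Since d/dx[e^x]=+ e^x, we get -4e^x + C

Answer: -4e^x + C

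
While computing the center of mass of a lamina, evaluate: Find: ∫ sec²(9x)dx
Since d/dx[tan(9x)] = 9sec²(9x), integral = tan(9x)/9+C

Answer: (1/9)tan(9x)+C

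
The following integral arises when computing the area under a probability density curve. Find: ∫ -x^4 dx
Using power rule: ∫ -x^4 dx=-1/5 x^5+C=(-1/5)x^5+C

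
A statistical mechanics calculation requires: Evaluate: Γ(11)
Γ(n) = (n-1)! for positive integers
Γ(11) = 10! = 3628800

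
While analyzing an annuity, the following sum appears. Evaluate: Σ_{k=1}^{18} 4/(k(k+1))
Partial fractions: 4/(k(k+1)) = 4/k - 4/(k+1)
Telescoping sum: 4(1-1/19) = 4·18/19

Answer: 72/19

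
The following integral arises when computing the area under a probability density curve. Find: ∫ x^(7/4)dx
Power rule: ∫ x^(7/4) dx = x^(11/4)/(11/4) + C

Answer: (4/11)·x^(11/4) + C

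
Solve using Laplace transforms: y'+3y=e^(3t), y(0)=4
Take L: sY - 4+3Y = 1/(s-3)
Y(s+3) = 1/(s-3)+4
Y = 1/((s-3)(s+3))+4/(s+3)
Partial fractions: 1/((s-3)(s+3)) = (1/6)/(s-3) - (1/6)/(s+3)
So Y = (1/6)/(s-3)+(23/6)/(s+3)
Inverse Laplace transform (L^(-1){1/(s-3)} = e^(3t), L^(-1){1/(s+3)} = e^(-3t)):

Answer: y(t) = (1/6)·e^(3t)+(23/6)·e^(-3t)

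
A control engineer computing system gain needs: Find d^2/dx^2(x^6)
Apply power rule 2 times:
d^1: 6x^5
d^2: 30x^4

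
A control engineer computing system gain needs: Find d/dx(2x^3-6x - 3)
Power rule: d/dx(ax^n)=n·a·x^(n-1)
Term by term: 6·x^2-6

Answer: 6x^2-6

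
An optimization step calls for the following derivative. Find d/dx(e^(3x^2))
Chain rule: d/dx[e^u]=e^u · u' where u=3x^2
u'=6x

Answer: 6x·e^(3x^2)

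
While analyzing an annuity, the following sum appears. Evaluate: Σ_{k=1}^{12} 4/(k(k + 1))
Partial fractions: 4/(k(k+1)) = 4/k - 4/(k+1)
Telescoping sum: 4(1-1/13) = 4·12/13

Answer: 48/13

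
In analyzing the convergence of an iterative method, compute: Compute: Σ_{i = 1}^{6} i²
Using formula: Σ i^2=n(n + 1)(2n + 1)/6=6·7·13/6=91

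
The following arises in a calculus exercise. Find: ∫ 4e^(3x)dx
Since d/dx[e^(3x)] = 3e^(3x), we get 4/3 e^(3x)+C

Answer: (4/3)e^(3x)+C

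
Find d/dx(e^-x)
Chain rule: d/dx[e^u] = e^u · u' where u = -x
u' = -1

Answer: -1·e^-x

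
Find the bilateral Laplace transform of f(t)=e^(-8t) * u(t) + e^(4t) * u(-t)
For e^(-8t) * u(t): L = 1/(s+8), Re(s) > -8
For e^(4t) * u(-t): L = -1/(s-4), Re(s) < 4
Combined: F(s) = 1/(s+8)-1/(s-4), -8 < Re(s) < 4

Answer: 1/(s+8)-1/(s-4), ROC: -8 < Re(s) < 4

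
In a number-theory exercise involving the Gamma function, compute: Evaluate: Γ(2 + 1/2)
Γ(n+1/2)=(2n)!√π/(4^n·n!)
=24√π/(16·2)=(3/4)·√π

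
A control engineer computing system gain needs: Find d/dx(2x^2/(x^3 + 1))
Quotient rule: (f/g)' = (f'g - fg')/g²
f = 2x^2, f' = 4x
g = x^3 + 1, g' = 3x^2

Answer: (4x·(x^3 + 1) - 6x^4)/(x^3 + 1)²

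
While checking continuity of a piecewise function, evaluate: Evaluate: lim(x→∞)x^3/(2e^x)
Apply L'Hôpital 3 times (∞/∞ each time):
Eventually get 3!/(2e^x) → 0

Answer: 0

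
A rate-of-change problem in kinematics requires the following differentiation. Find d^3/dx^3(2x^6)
Apply power rule 3 times:
d^1: 12x^5
d^2: 60x^4
d^3: 240x^3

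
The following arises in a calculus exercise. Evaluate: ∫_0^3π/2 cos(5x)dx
Antiderivative: sin(5x)/5
Evaluate at bounds: [sin(5·3π/2)/5] - [sin(5·0)/5]
=((-1) - (0))/5=-1/5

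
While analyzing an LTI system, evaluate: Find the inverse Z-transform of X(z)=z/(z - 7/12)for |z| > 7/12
Standard pair: z/(z-a) <-> a^n * u[n] for causal signals
With a=7/12: x[n]=(7/12)^n * u[n]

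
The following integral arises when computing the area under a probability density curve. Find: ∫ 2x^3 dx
Using power rule: ∫ 2x^3 dx = 2/4 x^4 + C = (1/2)x^4 + C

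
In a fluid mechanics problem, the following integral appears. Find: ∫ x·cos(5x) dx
By parts: u = x, dv = cos(5x) dx
du = dx, v = sin(5x)/5
= x·sin(5x)/5+cos(5x)/5²+C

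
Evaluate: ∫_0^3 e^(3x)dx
Antiderivative: (1/3)e^(3x)
Evaluate: (1/3)(e^9 - 1)

Answer: (e^9 - 1)/3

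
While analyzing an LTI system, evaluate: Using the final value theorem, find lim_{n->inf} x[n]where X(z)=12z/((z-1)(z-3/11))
Final value theorem: lim x[n]=lim_{z->1} (z-1) * X(z)
(z-1) * X(z)=12z/(z-3/11)
As z->1: 12/(1-3/11)=12/(8/11)=33/2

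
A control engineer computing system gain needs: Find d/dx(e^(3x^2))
Chain rule: d/dx[e^u]=e^u · u' where u=3x^2
u'=6x

Answer: 6x·e^(3x^2)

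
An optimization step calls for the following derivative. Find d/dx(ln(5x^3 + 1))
Chain rule: d/dx[ln(u)] = u'/u where u = 5x^3+1
u' = 15x^2

Answer: (15x^2)/(5x^3+1)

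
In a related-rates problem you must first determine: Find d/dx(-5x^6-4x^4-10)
Power rule: d/dx(ax^n) = n·a·x^(n-1)
Term by term: -30·x^5 - 16·x^3

Answer: -30x^5 - 16x^3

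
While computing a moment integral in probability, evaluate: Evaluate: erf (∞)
erf(∞)=1 (the error function converges to 1)

Answer: 1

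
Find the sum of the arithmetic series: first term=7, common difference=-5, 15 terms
Last term: a_n = 7 + (15 - 1)·-5 = -63
Sum = n(a_1 + a_n)/2 = 15(7 + (-63))/2 = -420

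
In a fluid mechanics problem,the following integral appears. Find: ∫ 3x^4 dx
Using power rule: ∫ 3x^4 dx = 3/5 x^5+C = (3/5)x^5+C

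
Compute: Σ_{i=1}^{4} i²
Using formula: Σ i^2 = n(n+1)(2n+1)/6 = 4·5·9/6 = 30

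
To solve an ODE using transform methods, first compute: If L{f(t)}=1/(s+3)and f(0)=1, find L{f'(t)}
L{f'(t)}=s·F(s) - f(0)=s/(s+3)-1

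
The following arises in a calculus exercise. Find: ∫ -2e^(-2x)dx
Since d/dx[e^(-2x)]=-2e^(-2x), we get 1 e^(-2x)+C

Answer: e^(-2x)+C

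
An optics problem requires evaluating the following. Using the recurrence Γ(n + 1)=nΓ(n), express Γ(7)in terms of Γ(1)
Γ(7)=6Γ(6)=6·5Γ(5)=...=6!·Γ(1)=720·Γ(1)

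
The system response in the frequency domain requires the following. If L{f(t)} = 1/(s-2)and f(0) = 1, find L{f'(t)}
L{f'(t)}=s·F(s) - f(0)=s/(s-2) - 1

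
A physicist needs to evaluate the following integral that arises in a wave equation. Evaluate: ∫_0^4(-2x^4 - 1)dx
Step 1: Find antiderivative F(x) = (-2/5)x^5 - x
Step 2: F(4) - F(0) = -2068/5 - (0) = -2068/5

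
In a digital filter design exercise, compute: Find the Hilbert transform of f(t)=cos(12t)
The Hilbert transform shifts each frequency component by -pi/2.
H{cos(wt)}=sin(wt)
With w=12: H{cos(12t)}=sin(12t)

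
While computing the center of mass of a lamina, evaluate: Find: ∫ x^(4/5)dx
Power rule: ∫ x^(4/5) dx=x^(9/5)/(9/5) + C

Answer: (5/9)·x^(9/5) + C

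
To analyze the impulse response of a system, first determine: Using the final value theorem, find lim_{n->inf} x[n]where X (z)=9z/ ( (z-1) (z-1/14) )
Final value theorem: lim x[n] = lim_{z->1} (z-1)*X(z)
(z-1)*X(z) = 9z/(z-1/14)
As z->1: 9/(1-1/14) = 9/(13/14) = 126/13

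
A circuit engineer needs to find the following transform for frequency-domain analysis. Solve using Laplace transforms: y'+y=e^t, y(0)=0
Take L: sY - 0+Y=1/(s-1)
Y(s+1)=1/(s-1)+0
Y=1/((s-1)(s+1))+0/(s+1)
Partial fractions: 1/((s-1)(s+1))=(1/2)/(s-1) - (1/2)/(s+1)
So Y=(1/2)/(s-1) - (1/2)/(s+1)
Inverse Laplace transform (L^(-1){1/(s-1)}=e^t, L^(-1){1/(s+1)}=e^(-t)):

Answer: y(t)=(1/2)·e^t - (1/2)·e^(-t)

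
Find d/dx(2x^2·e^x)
Product rule: (fg)' = f'g + fg'
f = 2x^2, f' = 4x
g = e^x, g' = e^x

Answer: 4x·e^x + 2x^2·e^x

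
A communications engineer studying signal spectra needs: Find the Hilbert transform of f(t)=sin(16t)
The Hilbert transform shifts each frequency component by -pi/2.
H{sin(wt)} = -cos(wt)
With w = 16: H{sin(16t)} = -cos(16t)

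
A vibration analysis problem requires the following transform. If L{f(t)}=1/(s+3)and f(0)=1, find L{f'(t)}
L{f'(t)} = s·F(s) - f(0) = s/(s + 3) - 1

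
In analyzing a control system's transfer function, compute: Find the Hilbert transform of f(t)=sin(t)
The Hilbert transform shifts each frequency component by -pi/2.
H{sin(wt)}=-cos(wt)
With w=1: H{sin(t)}=-cos(t)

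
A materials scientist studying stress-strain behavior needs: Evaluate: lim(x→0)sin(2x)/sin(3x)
sin(u) ≈ u for small u:
sin(2x)/sin(3x) ≈ 2x/(3x)=2/3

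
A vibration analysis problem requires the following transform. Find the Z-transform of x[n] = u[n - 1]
Using the time-shift property: Z{u[n-1]} = z^(-1)*z/(z-1)
= z^(0)/(z-1)

Answer: 1/(z-1)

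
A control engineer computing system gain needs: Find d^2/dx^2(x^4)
Apply power rule 2 times:
d^1: 4x^3
d^2: 12x^2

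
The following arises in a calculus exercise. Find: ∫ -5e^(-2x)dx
Since d/dx[e^(-2x)]=-2e^(-2x), we get 5/2 e^(-2x)+C

Answer: (5/2)e^(-2x)+C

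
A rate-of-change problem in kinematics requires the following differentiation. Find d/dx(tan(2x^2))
Chain rule: d/dx[tan(u)] = sec²(u)·u' where u = 2x^2
u' = 4x

Answer: 4x·sec²(2x^2)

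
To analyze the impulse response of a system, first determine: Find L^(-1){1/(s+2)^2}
L^(-1){1/(s-a)^n} = t^(n-1)·e^(at)/(n-1)!
Here a = -2, n = 2: t^1·e^(-2t)/1

Answer: t·e^(-2t)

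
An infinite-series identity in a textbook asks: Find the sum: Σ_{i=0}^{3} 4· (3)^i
Geometric series: S = a(1 - r^n)/(1 - r)
a = 4, r = 3, n = 4
S = 4(1-81)/-2 = 160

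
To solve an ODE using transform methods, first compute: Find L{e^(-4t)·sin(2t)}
First shifting: L{e^(at)f(t)}=F(s-a)
L{sin(2t)}=2/(s²+4)
Shift: 2/((s+4)²+4)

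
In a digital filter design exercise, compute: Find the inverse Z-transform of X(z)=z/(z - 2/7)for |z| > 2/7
Standard pair: z/(z-a) <-> a^n*u[n] for causal signals
With a = 2/7: x[n] = (2/7)^n*u[n]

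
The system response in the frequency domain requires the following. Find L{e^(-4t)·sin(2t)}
First shifting: L{e^(at)f(t)} = F(s-a)
L{sin(2t)} = 2/(s²+4)
Shift: 2/((s+4)²+4)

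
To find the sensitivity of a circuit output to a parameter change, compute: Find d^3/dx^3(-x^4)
Apply power rule 3 times:
d^1: -4x^3
d^2: -12x^2
d^3: -24x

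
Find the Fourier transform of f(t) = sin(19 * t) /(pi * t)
sin(W*t)/(pi*t) = (W/pi)*sinc(W*t/pi) is the impulse response of the ideal low-pass filter with cutoff W (here W = 19).
Its Fourier transform is a rectangular function:
F(omega) = 1 for |omega| < 19, 0 otherwise

Answer: rect(omega/38) [i.e., 1 for |omega| < 19, 0 otherwise]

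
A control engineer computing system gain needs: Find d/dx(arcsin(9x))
d/dx[arcsin(u)] = u'/√(1-u²), u = 9x, u' = 9

Answer: 9/√(1-81x²)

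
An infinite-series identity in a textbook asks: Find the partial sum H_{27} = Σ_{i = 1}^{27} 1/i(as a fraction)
H_27=1+1/2+1/3+...+1/27
=312536252003/80313433200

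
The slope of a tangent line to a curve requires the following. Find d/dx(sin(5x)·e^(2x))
Product rule: (fg)'=f'g + fg'
f=sin(5x), f'=5·cos(5x)
g=e^(2x), g'=2·e^(2x)

Answer: 5·cos(5x)·e^(2x) + 2·sin(5x)·e^(2x)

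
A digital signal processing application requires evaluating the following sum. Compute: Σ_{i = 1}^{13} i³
Using formula: Σ i^3=[n(n + 1)/2]²=[13·14/2]²=8281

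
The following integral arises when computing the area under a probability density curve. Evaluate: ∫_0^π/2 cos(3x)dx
Antiderivative: sin(3x)/3
Evaluate at bounds: [sin(3·π/2)/3] - [sin(3·0)/3]
= ((-1) - (0))/3 = -1/3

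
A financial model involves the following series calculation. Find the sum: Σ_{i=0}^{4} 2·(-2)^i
Geometric series: S = a(1 - r^n)/(1 - r)
a = 2, r = -2, n = 5
S = 2(1 + 32)/3 = 22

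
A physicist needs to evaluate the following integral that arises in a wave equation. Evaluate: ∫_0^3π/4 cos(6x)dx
Antiderivative: sin(6x)/6
Evaluate at bounds: [sin(6·3π/4)/6] - [sin(6·0)/6]
=((1) - (0))/6=1/6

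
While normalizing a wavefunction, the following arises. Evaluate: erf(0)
erf(0)=0 (error function is odd and erf(0)=0 by definition)

Answer: 0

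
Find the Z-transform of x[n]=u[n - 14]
Using the time-shift property: Z{u[n-14]} = z^(-14)*z/(z-1)
= z^(-13)/(z-1)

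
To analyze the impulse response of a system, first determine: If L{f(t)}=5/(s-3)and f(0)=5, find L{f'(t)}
L{f'(t)}=s·F(s) - f(0)=5s/(s-3)-5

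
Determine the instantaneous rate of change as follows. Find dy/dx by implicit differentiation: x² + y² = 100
Differentiate both sides: 2x + 2y·(dy/dx) = 0
Solve: dy/dx = -2x/(2y) = -x/y

Answer: dy/dx = -x/y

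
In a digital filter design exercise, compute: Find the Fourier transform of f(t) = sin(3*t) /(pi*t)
sin(W*t)/(pi*t) = (W/pi)*sinc(W*t/pi) is the impulse response of the ideal low-pass filter with cutoff W (here W = 3).
Its Fourier transform is a rectangular function:
F(omega) = 1 for |omega| < 3, 0 otherwise

Answer: rect(omega/6) [i.e., 1 for |omega| < 3, 0 otherwise]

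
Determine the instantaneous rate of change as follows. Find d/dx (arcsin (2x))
d/dx[arcsin(u)] = u'/√(1-u²), u = 2x, u' = 2

Answer: 2/√(1 - 4x²)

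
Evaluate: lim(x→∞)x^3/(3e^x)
Apply L'Hôpital 3 times (∞/∞ each time):
Eventually get 3!/(3e^x) → 0

Answer: 0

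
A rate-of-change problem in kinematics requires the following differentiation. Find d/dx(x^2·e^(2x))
Product rule: (fg)' = f'g+fg'
f = x^2, f' = 2x
g = e^(2x), g' = 2·e^(2x)

Answer: 2x·e^(2x)+2x^2·e^(2x)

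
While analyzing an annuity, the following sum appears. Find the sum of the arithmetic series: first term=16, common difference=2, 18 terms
Last term: a_n = 16+(18-1)·2 = 50
Sum = n(a_1+a_n)/2 = 18(16+50)/2 = 594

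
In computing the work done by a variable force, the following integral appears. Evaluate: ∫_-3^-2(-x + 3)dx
Step 1: Find antiderivative F(x)=(-1/2)x^2+3x
Step 2: F(-2) - F(-3)=-8 - (-27/2)=11/2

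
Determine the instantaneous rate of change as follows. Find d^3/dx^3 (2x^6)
Apply power rule 3 times:
d^1: 12x^5
d^2: 60x^4
d^3: 240x^3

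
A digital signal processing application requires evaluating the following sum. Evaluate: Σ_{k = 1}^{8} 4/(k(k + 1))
Partial fractions: 4/(k(k+1))=4/k - 4/(k+1)
Telescoping sum: 4(1-1/9)=4·8/9

Answer: 32/9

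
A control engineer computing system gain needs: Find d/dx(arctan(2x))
d/dx[arctan(u)]=u'/(1 + u²), u=2x, u'=2

Answer: 2/(1 + 4x²)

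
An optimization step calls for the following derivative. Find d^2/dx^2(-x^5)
Apply power rule 2 times:
d^1: -5x^4
d^2: -20x^3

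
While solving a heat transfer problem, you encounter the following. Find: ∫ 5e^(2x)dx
Since d/dx[e^(2x)]=2e^(2x), we get 5/2 e^(2x) + C

Answer: (5/2)e^(2x) + C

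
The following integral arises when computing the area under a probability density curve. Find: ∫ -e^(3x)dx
Since d/dx[e^(3x)]=3e^(3x), we get -1/3 e^(3x)+C

Answer: (-1/3)e^(3x)+C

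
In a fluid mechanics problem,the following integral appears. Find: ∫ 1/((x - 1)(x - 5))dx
Partial fractions: 1/((x-1)(x-5))=A/(x-1) + B/(x-5)
A=-1/4, B=1/4
∫ [-1/4· 1/(x-1) + 1/4· 1/(x-5)] dx
=(1/4)[ln|x-5| - ln|x-1|] + C

Answer: (1/4)·ln|(x-5)/(x-1)| + C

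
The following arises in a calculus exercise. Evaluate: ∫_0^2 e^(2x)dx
Antiderivative: (1/2)e^(2x)
Evaluate: (1/2)(e^4 - 1)

Answer: (e^4 - 1)/2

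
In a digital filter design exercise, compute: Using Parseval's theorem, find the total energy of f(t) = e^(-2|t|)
Parseval's theorem: E=integral |f(t)|^2 dt=(1/2pi) integral |F(omega)|^2 domega
E=integral_{-inf}^{inf} e^(-4|t|) dt=2*integral_0^inf e^(-4t) dt=2/(2*2)=1/2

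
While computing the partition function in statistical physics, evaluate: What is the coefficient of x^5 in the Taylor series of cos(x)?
cos(x) has only even powers. Coefficient of x^5 = 0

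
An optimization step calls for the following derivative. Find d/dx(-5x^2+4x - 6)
Power rule: d/dx(ax^n)=n·a·x^(n-1)
Term by term: -10·x+4

Answer: -10x+4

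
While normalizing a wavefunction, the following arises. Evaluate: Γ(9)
Γ(n) = (n-1)! for positive integers
Γ(9) = 8! = 40320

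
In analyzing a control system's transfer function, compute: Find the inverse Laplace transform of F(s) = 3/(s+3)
L^(-1){3/(s-a)} = c·e^(at)
Here a = -3, c = 3

Answer: 3e^(-3t)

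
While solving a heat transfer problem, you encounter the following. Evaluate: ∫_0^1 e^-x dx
Antiderivative: -e^-x
Evaluate: -(e^-1 - 1)

Answer: (e^-1 - 1)/(-1)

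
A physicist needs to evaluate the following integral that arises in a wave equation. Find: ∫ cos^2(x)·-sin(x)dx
Let u=cos(x), du=-sin(x) dx
∫ u^2 du=u^3/3+C

Answer: cos^3(x)/3+C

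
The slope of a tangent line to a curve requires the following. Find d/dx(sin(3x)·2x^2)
Product rule: (fg)' = f'g+fg'
f = sin(3x), f' = 3·cos(3x)
g = 2x^2, g' = 4x

Answer: 6·cos(3x)·x^2+4·sin(3x)·x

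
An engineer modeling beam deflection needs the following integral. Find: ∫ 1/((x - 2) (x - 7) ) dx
Partial fractions: 1/((x-2)(x-7)) = A/(x-2) + B/(x-7)
A = -1/5, B = 1/5
∫ [-1/5· 1/(x-2) + 1/5· 1/(x-7)] dx
= (1/5)[ln|x-7| - ln|x-2|] + C

Answer: (1/5)·ln|(x-7)/(x-2)| + C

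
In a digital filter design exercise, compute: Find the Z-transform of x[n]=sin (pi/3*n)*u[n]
Z{sin(w0 * n) * u[n]}=z * sin(w0)/(z^2-2z * cos(w0)+1)
With w0=pi/3: X(z)=z * sin(pi/3)/(z^2-2z * cos(pi/3)+1)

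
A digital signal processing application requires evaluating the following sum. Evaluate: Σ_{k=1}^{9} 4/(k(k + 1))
Partial fractions: 4/(k(k + 1))=4/k - 4/(k + 1)
Telescoping sum: 4(1 - 1/10)=4·9/10

Answer: 18/5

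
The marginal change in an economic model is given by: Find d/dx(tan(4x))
Chain rule: d/dx[tan(u)]=sec²(u)·u' where u=4x
u'=4

Answer: 4·sec²(4x)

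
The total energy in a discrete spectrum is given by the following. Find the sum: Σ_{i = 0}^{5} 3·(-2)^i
Geometric series: S=a(1 - r^n)/(1 - r)
a=3, r=-2, n=6
S=3(1-64)/3=-63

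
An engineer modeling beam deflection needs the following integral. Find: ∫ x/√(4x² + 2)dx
Let u=4x² + 2, du=8x dx
∫ (1/8)·u^(-1/2) du=√u/4 + C

Answer: √(4x² + 2)/4 + C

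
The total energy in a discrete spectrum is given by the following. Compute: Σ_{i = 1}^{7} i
Using formula: Σ i^1 = n(n+1)/2 = 7·8/2 = 28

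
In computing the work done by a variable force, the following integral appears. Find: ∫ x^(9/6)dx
Power rule: ∫ x^(3/2) dx = x^(5/2)/(5/2) + C

Answer: (2/5)·x^(5/2) + C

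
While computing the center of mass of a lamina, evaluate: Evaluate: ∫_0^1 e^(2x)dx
Antiderivative: (1/2)e^(2x)
Evaluate: (1/2)(e^2-1)

Answer: (e^2-1)/2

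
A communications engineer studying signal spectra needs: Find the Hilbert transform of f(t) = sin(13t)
The Hilbert transform shifts each frequency component by -pi/2.
H{sin(wt)} = -cos(wt)
With w = 13: H{sin(13t)} = -cos(13t)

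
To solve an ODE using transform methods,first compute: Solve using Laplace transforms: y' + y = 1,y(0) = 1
Take L of both sides: sY(s) - 1 + Y(s) = 1/s
Y(s)(s + 1) = 1/s + 1
Y(s) = 1/(s(s + 1)) + 1/(s + 1)
Partial fractions: 1/(s(s + 1)) = 1/s - 1/(s + 1)
So Y(s) = 1/s
Inverse transform (L^(-1){1/s} = 1, L^(-1){1/(s + 1)} = e^(-t)):

Answer: y(t) = 1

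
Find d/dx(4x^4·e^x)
Product rule: (fg)' = f'g+fg'
f = 4x^4, f' = 16x^3
g = e^x, g' = e^x

Answer: 16x^3·e^x+4x^4·e^x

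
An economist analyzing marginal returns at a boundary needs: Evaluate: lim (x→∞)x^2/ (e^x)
Apply L'Hôpital 2 times (∞/∞ each time):
Eventually get 2!/(e^x) → 0

Answer: 0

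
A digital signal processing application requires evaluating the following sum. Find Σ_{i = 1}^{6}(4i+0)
= 4·Σ i + 0·6 = 4·21 + 0 = 84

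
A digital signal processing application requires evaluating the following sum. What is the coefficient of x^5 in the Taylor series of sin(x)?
sin(x)=Σ (-1)^k x^(2k + 1)/(2k + 1)!
For x^5: (-1)^2/5!=1/120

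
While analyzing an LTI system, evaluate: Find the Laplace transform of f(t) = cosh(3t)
L{cosh(at)} = s/(s²-a²)
L{cosh(3t)} = s/(s²-9)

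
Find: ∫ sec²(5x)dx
Since d/dx[tan(5x)] = 5sec²(5x), integral = tan(5x)/5 + C

Answer: (1/5)tan(5x) + C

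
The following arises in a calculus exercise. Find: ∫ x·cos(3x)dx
By parts: u=x, dv=cos(3x) dx
du=dx, v=sin(3x)/3
=x·sin(3x)/3+cos(3x)/3²+C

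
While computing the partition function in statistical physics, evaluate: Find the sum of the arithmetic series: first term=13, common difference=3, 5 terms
Last term: a_n=13 + (5 - 1)·3=25
Sum=n(a_1 + a_n)/2=5(13 + 25)/2=95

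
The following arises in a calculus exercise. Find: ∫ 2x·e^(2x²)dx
Let u = 2x², du = 4x dx
∫ (1/2)e^u du = e^u/2 + C

Answer: e^(2x²)/2 + C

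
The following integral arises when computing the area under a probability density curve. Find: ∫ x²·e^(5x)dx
Integration by parts twice:
First: u = x², dv = e^(5x) dx => x²e^(5x)/5 - (2/5)∫ xe^(5x) dx
Second (∫ xe^(5x) dx): xe^(5x)/5 - e^(5x)/25
Combining: e^(5x)(x²/5-2x/25+2/125)+C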